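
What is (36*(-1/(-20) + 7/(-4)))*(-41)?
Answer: 12546/5 ≈ 2509.2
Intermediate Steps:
(36*(-1/(-20) + 7/(-4)))*(-41) = (36*(-1*(-1/20) + 7*(-1/4)))*(-41) = (36*(1/20 - 7/4))*(-41) = (36*(-17/10))*(-41) = -306/5*(-41) = 12546/5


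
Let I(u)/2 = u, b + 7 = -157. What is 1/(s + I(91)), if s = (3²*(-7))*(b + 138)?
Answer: 1/1820 ≈ 0.00054945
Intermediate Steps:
b = -164 (b = -7 - 157 = -164)
I(u) = 2*u
s = 1638 (s = (3²*(-7))*(-164 + 138) = (9*(-7))*(-26) = -63*(-26) = 1638)
1/(s + I(91)) = 1/(1638 + 2*91) = 1/(1638 + 182) = 1/1820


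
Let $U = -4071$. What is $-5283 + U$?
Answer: $-9354$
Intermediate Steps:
$-5283 + U = -5283 - 4071 = -9354$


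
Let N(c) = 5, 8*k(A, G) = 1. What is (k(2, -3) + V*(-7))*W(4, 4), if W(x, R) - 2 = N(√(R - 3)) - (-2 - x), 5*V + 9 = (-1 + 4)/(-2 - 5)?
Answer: 6929/40 ≈ 173.23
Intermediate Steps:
k(A, G) = ⅛ (k(A, G) = (⅛)*1 = ⅛)
V = -66/35 (V = -9/5 + ((-1 + 4)/(-2 - 5))/5 = -9/5 + (3/(-7))/5 = -9/5 + (3*(-⅐))/5 = -9/5 + (⅕)*(-3/7) = -9/5 - 3/35 = -66/35 ≈ -1.8857)
W(x, R) = 9 + x (W(x, R) = 2 + (5 - (-2 - x)) = 2 + (5 + (2 + x)) = 2 + (7 + x) = 9 + x)
(k(2, -3) + V*(-7))*W(4, 4) = (⅛ - 66/35*(-7))*(9 + 4) = (⅛ + 66/5)*13 = (533/40)*13 = 6929/40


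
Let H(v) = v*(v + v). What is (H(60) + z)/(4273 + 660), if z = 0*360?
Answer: 7200/4933 ≈ 1.4596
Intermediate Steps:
z = 0
H(v) = 2*v² (H(v) = v*(2*v) = 2*v²)
(H(60) + z)/(4273 + 660) = (2*60² + 0)/(4273 + 660) = (2*3600 + 0)/4933 = (7200 + 0)*(1/4933) = 7200*(1/4933) = 7200/4933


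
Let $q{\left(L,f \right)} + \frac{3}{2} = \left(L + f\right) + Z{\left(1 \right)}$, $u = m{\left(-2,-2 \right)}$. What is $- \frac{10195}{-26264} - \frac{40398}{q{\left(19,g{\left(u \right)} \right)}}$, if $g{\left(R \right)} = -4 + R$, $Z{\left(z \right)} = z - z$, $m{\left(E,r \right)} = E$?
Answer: $- \frac{2121791659}{604072} \approx -3512.5$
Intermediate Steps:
$u = -2$
$Z{\left(z \right)} = 0$
$q{\left(L,f \right)} = - \frac{3}{2} + L + f$ ($q{\left(L,f \right)} = - \frac{3}{2} + \left(\left(L + f\right) + 0\right) = - \frac{3}{2} + \left(L + f\right) = - \frac{3}{2} + L + f$)
$- \frac{10195}{-26264} - \frac{40398}{q{\left(19,g{\left(u \right)} \right)}} = - \frac{10195}{-26264} - \frac{40398}{- \frac{3}{2} + 19 - 6} = \left(-10195\right) \left(- \frac{1}{26264}\right) - \frac{40398}{- \frac{3}{2} + 19 - 6} = \frac{10195}{26264} - \frac{40398}{\frac{23}{2}} = \frac{10195}{26264} - \frac{80796}{23} = - \frac{2121791659}{604072}$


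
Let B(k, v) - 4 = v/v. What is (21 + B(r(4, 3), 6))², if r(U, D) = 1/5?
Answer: 676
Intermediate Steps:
r(U, D) = ⅕
B(k, v) = 5 (B(k, v) = 4 + v/v = 4 + 1 = 5)
(21 + B(r(4, 3), 6))² = (21 + 5)² = 26² = 676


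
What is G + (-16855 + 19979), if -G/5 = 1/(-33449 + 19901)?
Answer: 42323957/13548 ≈ 3124.0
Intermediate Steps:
G = 5/13548 (G = -5/(-33449 + 19901) = -5/(-13548) = -5*(-1/13548) = 5/13548 ≈ 0.00036906)
G + (-16855 + 19979) = 5/13548 + (-16855 + 19979) = 5/13548 + 3124 = 42323957/13548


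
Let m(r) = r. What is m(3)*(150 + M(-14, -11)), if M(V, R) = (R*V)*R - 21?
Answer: -4695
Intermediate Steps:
M(V, R) = -21 + V*R² (M(V, R) = V*R² - 21 = -21 + V*R²)
m(3)*(150 + M(-14, -11)) = 3*(150 + (-21 - 14*(-11)²)) = 3*(150 + (-21 - 14*121)) = 3*(150 + (-21 - 1694)) = 3*(150 - 1715) = 3*(-1565) = -4695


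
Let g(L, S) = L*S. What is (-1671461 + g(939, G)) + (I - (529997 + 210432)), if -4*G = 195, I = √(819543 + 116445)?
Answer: -9830665/4 + 2*√233997 ≈ -2.4567e+6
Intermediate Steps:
I = 2*√233997 (I = √935988 = 2*√233997 ≈ 967.46)
G = -195/4 (G = -¼*195 = -195/4 ≈ -48.750)
(-1671461 + g(939, G)) + (I - (529997 + 210432)) = (-1671461 + 939*(-195/4)) + (2*√233997 - (529997 + 210432)) = (-1671461 - 183105/4) + (2*√233997 - 1*740429) = -6868949/4 + (2*√233997 - 740429) = -6868949/4 + (-740429 + 2*√233997) = -9830665/4 + 2*√233997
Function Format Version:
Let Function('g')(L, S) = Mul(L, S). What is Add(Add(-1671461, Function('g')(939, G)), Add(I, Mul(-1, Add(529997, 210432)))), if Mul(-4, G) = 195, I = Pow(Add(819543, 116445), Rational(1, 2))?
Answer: Add(Rational(-9830665, 4), Mul(2, Pow(233997, Rational(1, 2)))) ≈ -2.4567e+6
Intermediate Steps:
I = Mul(2, Pow(233997, Rational(1, 2))) (I = Pow(935988, Rational(1, 2)) = Mul(2, Pow(233997, Rational(1, 2))) ≈ 967.46)
G = Rational(-195, 4) (G = Mul(Rational(-1, 4), 195) = Rational(-195, 4) ≈ -48.750)
Add(Add(-1671461, Function('g')(939, G)), Add(I, Mul(-1, Add(529997, 210432)))) = Add(Add(-1671461, Mul(939, Rational(-195, 4))), Add(Mul(2, Pow(233997, Rational(1, 2))), Mul(-1, Add(529997, 210432)))) = Add(Add(-1671461, Rational(-183105, 4)), Add(Mul(2, Pow(233997, Rational(1, 2))), Mul(-1, 740429))) = Add(Rational(-6868949, 4), Add(Mul(2, Pow(233997, Rational(1, 2))), -740429)) = Add(Rational(-6868949, 4), Add(-740429, Mul(2, Pow(233997, Rational(1, 2))))) = Add(Rational(-9830665, 4), Mul(2, Pow(233997, Rational(1, 2))))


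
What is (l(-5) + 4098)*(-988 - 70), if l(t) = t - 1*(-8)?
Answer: -4338858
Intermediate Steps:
l(t) = 8 + t (l(t) = t + 8 = 8 + t)
(l(-5) + 4098)*(-988 - 70) = ((8 - 5) + 4098)*(-988 - 70) = (3 + 4098)*(-1058) = 4101*(-1058) = -4338858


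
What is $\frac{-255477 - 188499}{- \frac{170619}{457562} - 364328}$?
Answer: $\frac{203146546512}{166702818955} \approx 1.2186$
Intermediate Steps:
$\frac{-255477 - 188499}{- \frac{170619}{457562} - 364328} = - \frac{443976}{\left(-170619\right) \frac{1}{457562} - 364328} = - \frac{443976}{- \frac{170619}{457562} - 364328} = - \frac{443976}{- \frac{166702818955}{457562}} = \left(-443976\right) \left(- \frac{457562}{166702818955}\right) = \frac{203146546512}{166702818955}$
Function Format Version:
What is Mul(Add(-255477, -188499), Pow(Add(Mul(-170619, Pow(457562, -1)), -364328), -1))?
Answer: Rational(203146546512, 166702818955) ≈ 1.2186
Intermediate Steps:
Mul(Add(-255477, -188499), Pow(Add(Mul(-170619, Pow(457562, -1)), -364328), -1)) = Mul(-443976, Pow(Add(Mul(-170619, Rational(1, 457562)), -364328), -1)) = Mul(-443976, Pow(Add(Rational(-170619, 457562), -364328), -1)) = Mul(-443976, Pow(Rational(-166702818955, 457562), -1)) = Mul(-443976, Rational(-457562, 166702818955)) = Rational(203146546512, 166702818955)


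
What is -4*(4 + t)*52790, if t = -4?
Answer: 0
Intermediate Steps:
-4*(4 + t)*52790 = -4*(4 - 4)*52790 = -4*0*52790 = 0*52790 = 0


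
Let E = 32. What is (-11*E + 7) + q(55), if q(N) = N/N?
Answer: -344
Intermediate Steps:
q(N) = 1
(-11*E + 7) + q(55) = (-11*32 + 7) + 1 = (-352 + 7) + 1 = -345 + 1 = -344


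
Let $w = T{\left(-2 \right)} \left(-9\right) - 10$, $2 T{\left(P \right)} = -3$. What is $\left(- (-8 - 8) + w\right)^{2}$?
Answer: $\frac{1521}{4} \approx 380.25$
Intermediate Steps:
$T{\left(P \right)} = - \frac{3}{2}$ ($T{\left(P \right)} = \frac{1}{2} \left(-3\right) = - \frac{3}{2}$)
$w = \frac{7}{2}$ ($w = \left(- \frac{3}{2}\right) \left(-9\right) - 10 = \frac{27}{2} - 10 = \frac{7}{2} \approx 3.5$)
$\left(- (-8 - 8) + w\right)^{2} = \left(- (-8 - 8) + \frac{7}{2}\right)^{2} = \left(\left(-1\right) \left(-16\right) + \frac{7}{2}\right)^{2} = \left(16 + \frac{7}{2}\right)^{2} = \left(\frac{39}{2}\right)^{2} = \frac{1521}{4}$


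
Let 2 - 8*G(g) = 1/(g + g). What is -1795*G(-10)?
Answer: -14719/32 ≈ -459.97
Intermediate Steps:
G(g) = ¼ - 1/(16*g) (G(g) = ¼ - 1/(8*(g + g)) = ¼ - 1/(2*g)/8 = ¼ - 1/(16*g))
-1795*G(-10) = -1795*(-1 + 4*(-10))/(16*(-10)) = -1795*(-1)*(-1 - 40)/(16*10) = -1795*(-1)*(-41)/(16*10) = -1795*41/160 = -14719/32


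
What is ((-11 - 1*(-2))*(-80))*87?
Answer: 62640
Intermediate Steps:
((-11 - 1*(-2))*(-80))*87 = ((-11 + 2)*(-80))*87 = -9*(-80)*87 = 720*87 = 62640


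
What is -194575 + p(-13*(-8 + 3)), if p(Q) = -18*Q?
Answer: -195745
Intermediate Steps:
-194575 + p(-13*(-8 + 3)) = -194575 - (-234)*(-8 + 3) = -194575 - (-234)*(-5) = -194575 - 18*65 = -194575 - 1170 = -195745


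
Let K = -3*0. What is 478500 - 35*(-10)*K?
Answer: 478500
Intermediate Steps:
K = 0
478500 - 35*(-10)*K = 478500 - 35*(-10)*0 = 478500 - (-350)*0 = 478500 - 1*0 = 478500 + 0 = 478500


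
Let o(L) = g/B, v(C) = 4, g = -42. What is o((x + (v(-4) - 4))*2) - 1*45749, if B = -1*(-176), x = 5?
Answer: -4025933/88 ≈ -45749.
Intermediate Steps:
B = 176
o(L) = -21/88 (o(L) = -42/176 = -42*1/176 = -21/88)
o((x + (v(-4) - 4))*2) - 1*45749 = -21/88 - 1*45749 = -21/88 - 45749 = -4025933/88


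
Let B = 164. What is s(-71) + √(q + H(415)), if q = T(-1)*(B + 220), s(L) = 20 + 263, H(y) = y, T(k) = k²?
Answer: 283 + √799 ≈ 311.27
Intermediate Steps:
s(L) = 283
q = 384 (q = (-1)²*(164 + 220) = 1*384 = 384)
s(-71) + √(q + H(415)) = 283 + √(384 + 415) = 283 + √799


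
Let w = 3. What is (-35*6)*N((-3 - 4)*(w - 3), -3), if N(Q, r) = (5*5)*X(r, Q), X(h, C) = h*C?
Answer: 0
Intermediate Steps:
X(h, C) = C*h
N(Q, r) = 25*Q*r (N(Q, r) = (5*5)*(Q*r) = 25*(Q*r) = 25*Q*r)
(-35*6)*N((-3 - 4)*(w - 3), -3) = (-35*6)*(25*((-3 - 4)*(3 - 3))*(-3)) = -5250*(-7*0)*(-3) = -5250*0*(-3) = -210*0 = 0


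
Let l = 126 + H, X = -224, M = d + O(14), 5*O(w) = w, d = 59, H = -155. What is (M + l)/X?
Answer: -41/280 ≈ -0.14643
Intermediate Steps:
O(w) = w/5
M = 309/5 (M = 59 + (1/5)*14 = 59 + 14/5 = 309/5 ≈ 61.800)
l = -29 (l = 126 - 155 = -29)
(M + l)/X = (309/5 - 29)/(-224) = (164/5)*(-1/224) = -41/280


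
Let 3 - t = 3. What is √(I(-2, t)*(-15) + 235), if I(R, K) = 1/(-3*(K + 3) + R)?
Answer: 10*√286/11 ≈ 15.374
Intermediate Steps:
t = 0 (t = 3 - 1*3 = 3 - 3 = 0)
I(R, K) = 1/(-9 + R - 3*K) (I(R, K) = 1/(-3*(3 + K) + R) = 1/((-9 - 3*K) + R) = 1/(-9 + R - 3*K))
√(I(-2, t)*(-15) + 235) = √(-1/(9 - 1*(-2) + 3*0)*(-15) + 235) = √(-1/(9 + 2 + 0)*(-15) + 235) = √(-1/11*(-15) + 235) = √(15/11 + 235) = √(2600/11) = 10*√286/11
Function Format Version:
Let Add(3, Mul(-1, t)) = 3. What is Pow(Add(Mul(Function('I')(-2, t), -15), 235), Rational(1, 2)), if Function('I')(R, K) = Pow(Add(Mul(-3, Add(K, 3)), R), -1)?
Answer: Mul(Rational(10, 11), Pow(286, Rational(1, 2))) ≈ 15.374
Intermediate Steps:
t = 0 (t = Add(3, Mul(-1, 3)) = Add(3, -3) = 0)
Function('I')(R, K) = Pow(Add(-9, R, Mul(-3, K)), -1) (Function('I')(R, K) = Pow(Add(Mul(-3, Add(3, K)), R), -1) = Pow(Add(Add(-9, Mul(-3, K)), R), -1) = Pow(Add(-9, R, Mul(-3, K)), -1))
Pow(Add(Mul(Function('I')(-2, t), -15), 235), Rational(1, 2)) = Pow(Add(Mul(Mul(-1, Pow(Add(9, Mul(-1, -2), Mul(3, 0)), -1)), -15), 235), Rational(1, 2)) = Pow(Add(Mul(Mul(-1, Pow(Add(9, 2, 0), -1)), -15), 235), Rational(1, 2)) = Pow(Add(Mul(Mul(-1, Pow(11, -1)), -15), 235), Rational(1, 2)) = Pow(Add(Mul(Mul(-1, Rational(1, 11)), -15), 235), Rational(1, 2)) = Pow(Add(Mul(Rational(-1, 11), -15), 235), Rational(1, 2)) = Pow(Add(Rational(15, 11), 235), Rational(1, 2)) = Pow(Rational(2600, 11), Rational(1, 2)) = Mul(Rational(10, 11), Pow(286, Rational(1, 2)))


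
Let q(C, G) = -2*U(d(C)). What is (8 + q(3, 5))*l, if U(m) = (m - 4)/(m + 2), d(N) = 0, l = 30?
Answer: 360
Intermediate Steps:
U(m) = (-4 + m)/(2 + m)
q(C, G) = 4 (q(C, G) = -2*(-4 + 0)/(2 + 0) = -2*(-4)/2 = -(-4) = -2*(-2) = 4)
(8 + q(3, 5))*l = (8 + 4)*30 = 12*30 = 360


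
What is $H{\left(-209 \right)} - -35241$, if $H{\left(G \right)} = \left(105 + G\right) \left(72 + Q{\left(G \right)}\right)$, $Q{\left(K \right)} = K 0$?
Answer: $27753$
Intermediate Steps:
$Q{\left(K \right)} = 0$
$H{\left(G \right)} = 7560 + 72 G$ ($H{\left(G \right)} = \left(105 + G\right) \left(72 + 0\right) = \left(105 + G\right) 72 = 7560 + 72 G$)
$H{\left(-209 \right)} - -35241 = \left(7560 + 72 \left(-209\right)\right) - -35241 = \left(7560 - 15048\right) + 35241 = -7488 + 35241 = 27753$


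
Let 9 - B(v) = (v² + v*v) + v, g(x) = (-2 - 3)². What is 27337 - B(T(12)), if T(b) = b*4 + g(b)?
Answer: 38059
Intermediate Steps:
g(x) = 25 (g(x) = (-5)² = 25)
T(b) = 25 + 4*b (T(b) = b*4 + 25 = 4*b + 25 = 25 + 4*b)
B(v) = 9 - v - 2*v² (B(v) = 9 - ((v² + v*v) + v) = 9 - ((v² + v²) + v) = 9 - (2*v² + v) = 9 - (v + 2*v²) = 9 + (-v - 2*v²) = 9 - v - 2*v²)
27337 - B(T(12)) = 27337 - (9 - (25 + 4*12) - 2*(25 + 4*12)²) = 27337 - (9 - (25 + 48) - 2*(25 + 48)²) = 27337 - (9 - 1*73 - 2*73²) = 27337 - (9 - 73 - 2*5329) = 27337 - (9 - 73 - 10658) = 27337 - 1*(-10722) = 27337 + 10722 = 38059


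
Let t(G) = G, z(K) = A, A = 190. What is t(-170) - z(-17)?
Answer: -360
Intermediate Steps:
z(K) = 190
t(-170) - z(-17) = -170 - 1*190 = -170 - 190 = -360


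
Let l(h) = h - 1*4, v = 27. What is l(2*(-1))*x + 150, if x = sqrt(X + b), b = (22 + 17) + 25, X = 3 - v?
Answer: 150 - 12*sqrt(10) ≈ 112.05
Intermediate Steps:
X = -24 (X = 3 - 1*27 = 3 - 27 = -24)
b = 64 (b = 39 + 25 = 64)
l(h) = -4 + h (l(h) = h - 4 = -4 + h)
x = 2*sqrt(10) (x = sqrt(-24 + 64) = sqrt(40) = 2*sqrt(10) ≈ 6.3246)
l(2*(-1))*x + 150 = (-4 + 2*(-1))*(2*sqrt(10)) + 150 = (-4 - 2)*(2*sqrt(10)) + 150 = -12*sqrt(10) + 150 = 150 - 12*sqrt(10)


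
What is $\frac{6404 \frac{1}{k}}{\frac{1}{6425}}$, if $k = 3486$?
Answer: $\frac{20572850}{1743} \approx 11803.0$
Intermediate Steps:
$\frac{6404 \frac{1}{k}}{\frac{1}{6425}} = \frac{6404 \cdot \frac{1}{3486}}{\frac{1}{6425}} = 6404 \cdot \frac{1}{3486} \frac{1}{\frac{1}{6425}} = \frac{3202}{1743} \cdot 6425 = \frac{20572850}{1743}$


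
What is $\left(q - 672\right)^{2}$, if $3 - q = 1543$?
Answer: $4892944$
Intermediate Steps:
$q = -1540$ ($q = 3 - 1543 = -1540$)
$\left(q - 672\right)^{2} = \left(-1540 - 672\right)^{2} = \left(-2212\right)^{2} = 4892944$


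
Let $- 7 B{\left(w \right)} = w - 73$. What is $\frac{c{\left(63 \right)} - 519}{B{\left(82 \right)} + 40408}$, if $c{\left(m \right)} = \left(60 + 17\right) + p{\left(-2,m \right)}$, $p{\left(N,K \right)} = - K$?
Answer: $- \frac{3535}{282847} \approx -0.012498$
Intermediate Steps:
$B{\left(w \right)} = \frac{73}{7} - \frac{w}{7}$ ($B{\left(w \right)} = - \frac{w - 73}{7} = - \frac{-73 + w}{7} = \frac{73}{7} - \frac{w}{7}$)
$c{\left(m \right)} = 77 - m$ ($c{\left(m \right)} = \left(60 + 17\right) - m = 77 - m$)
$\frac{c{\left(63 \right)} - 519}{B{\left(82 \right)} + 40408} = \frac{\left(77 - 63\right) - 519}{\left(\frac{73}{7} - \frac{82}{7}\right) + 40408} = \frac{14 - 519}{- \frac{9}{7} + 40408} = - \frac{505}{\frac{282847}{7}} = \left(-505\right) \frac{7}{282847} = - \frac{3535}{282847}$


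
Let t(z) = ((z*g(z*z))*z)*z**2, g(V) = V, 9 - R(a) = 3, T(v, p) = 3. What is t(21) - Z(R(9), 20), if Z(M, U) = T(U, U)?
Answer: 85766118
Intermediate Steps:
R(a) = 6 (R(a) = 9 - 1*3 = 9 - 3 = 6)
Z(M, U) = 3
t(z) = z**6 (t(z) = ((z*(z*z))*z)*z**2 = ((z*z**2)*z)*z**2 = (z**3*z)*z**2 = z**4*z**2 = z**6)
t(21) - Z(R(9), 20) = 21**6 - 1*3 = 85766121 - 3 = 85766118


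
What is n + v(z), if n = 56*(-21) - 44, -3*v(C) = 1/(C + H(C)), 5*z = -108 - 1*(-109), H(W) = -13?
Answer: -234235/192 ≈ -1220.0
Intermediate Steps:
z = 1/5 (z = (-108 - 1*(-109))/5 = (-108 + 109)/5 = (1/5)*1 = 1/5 ≈ 0.20000)
v(C) = -1/(3*(-13 + C)) (v(C) = -1/(3*(C - 13)) = -1/(3*(-13 + C)))
n = -1220 (n = -1176 - 44 = -1220)
n + v(z) = -1220 - 1/(-39 + 3*(1/5)) = -1220 - 1/(-39 + 3/5) = -1220 - 1/(-192/5) = -1220 - 1*(-5/192) = -1220 + 5/192 = -234235/192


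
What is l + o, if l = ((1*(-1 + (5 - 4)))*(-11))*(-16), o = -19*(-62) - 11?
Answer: 1167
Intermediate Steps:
o = 1167 (o = 1178 - 11 = 1167)
l = 0 (l = ((1*(-1 + 1))*(-11))*(-16) = ((1*0)*(-11))*(-16) = (0*(-11))*(-16) = 0*(-16) = 0)
l + o = 0 + 1167 = 1167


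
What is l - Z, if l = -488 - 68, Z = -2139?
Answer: 1583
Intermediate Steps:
l = -556
l - Z = -556 - 1*(-2139) = -556 + 2139 = 1583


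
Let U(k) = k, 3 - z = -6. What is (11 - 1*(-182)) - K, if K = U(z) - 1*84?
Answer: 268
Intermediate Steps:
z = 9 (z = 3 - 1*(-6) = 3 + 6 = 9)
K = -75 (K = 9 - 1*84 = 9 - 84 = -75)
(11 - 1*(-182)) - K = (11 - 1*(-182)) - 1*(-75) = (11 + 182) + 75 = 193 + 75 = 268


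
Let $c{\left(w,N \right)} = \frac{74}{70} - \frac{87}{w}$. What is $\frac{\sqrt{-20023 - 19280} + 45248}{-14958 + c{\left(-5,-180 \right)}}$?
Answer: $- \frac{395920}{130721} - \frac{105 i \sqrt{4367}}{522884} \approx -3.0287 - 0.01327 i$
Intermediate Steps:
$c{\left(w,N \right)} = \frac{37}{35} - \frac{87}{w}$ ($c{\left(w,N \right)} = 74 \cdot \frac{1}{70} - \frac{87}{w} = \frac{37}{35} - \frac{87}{w}$)
$\frac{\sqrt{-20023 - 19280} + 45248}{-14958 + c{\left(-5,-180 \right)}} = \frac{\sqrt{-20023 - 19280} + 45248}{-14958 - \left(- \frac{37}{35} + \frac{87}{-5}\right)} = \frac{\sqrt{-39303} + 45248}{-14958 + \left(\frac{37}{35} - - \frac{87}{5}\right)} = \frac{3 i \sqrt{4367} + 45248}{-14958 + \left(\frac{37}{35} + \frac{87}{5}\right)} = \frac{45248 + 3 i \sqrt{4367}}{-14958 + \frac{646}{35}} = \frac{45248 + 3 i \sqrt{4367}}{- \frac{522884}{35}} = \left(45248 + 3 i \sqrt{4367}\right) \left(- \frac{35}{522884}\right) = - \frac{395920}{130721} - \frac{105 i \sqrt{4367}}{522884}$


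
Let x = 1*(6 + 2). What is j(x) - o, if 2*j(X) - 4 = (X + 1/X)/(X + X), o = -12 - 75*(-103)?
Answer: -1973951/256 ≈ -7710.8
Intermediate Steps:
x = 8 (x = 1*8 = 8)
o = 7713 (o = -12 + 7725 = 7713)
j(X) = 2 + (X + 1/X)/(4*X) (j(X) = 2 + ((X + 1/X)/(X + X))/2 = 2 + ((X + 1/X)/((2*X)))/2 = 2 + ((X + 1/X)*(1/(2*X)))/2 = 2 + ((X + 1/X)/(2*X))/2 = 2 + (X + 1/X)/(4*X))
j(x) - o = (9/4 + (¼)/8²) - 1*7713 = (9/4 + (¼)*(1/64)) - 7713 = (9/4 + 1/256) - 7713 = 577/256 - 7713 = -1973951/256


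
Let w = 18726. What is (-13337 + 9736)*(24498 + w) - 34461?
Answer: -155684085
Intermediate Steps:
(-13337 + 9736)*(24498 + w) - 34461 = (-13337 + 9736)*(24498 + 18726) - 34461 = -3601*43224 - 34461 = -155649624 - 34461 = -155684085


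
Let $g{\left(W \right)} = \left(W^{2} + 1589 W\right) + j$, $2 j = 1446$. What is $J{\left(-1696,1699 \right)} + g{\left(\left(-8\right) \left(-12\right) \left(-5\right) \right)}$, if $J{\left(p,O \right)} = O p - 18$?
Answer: $-3413119$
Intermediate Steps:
$j = 723$ ($j = \frac{1}{2} \cdot 1446 = 723$)
$g{\left(W \right)} = 723 + W^{2} + 1589 W$ ($g{\left(W \right)} = \left(W^{2} + 1589 W\right) + 723 = 723 + W^{2} + 1589 W$)
$J{\left(p,O \right)} = -18 + O p$
$J{\left(-1696,1699 \right)} + g{\left(\left(-8\right) \left(-12\right) \left(-5\right) \right)} = \left(-18 + 1699 \left(-1696\right)\right) + \left(723 + \left(\left(-8\right) \left(-12\right) \left(-5\right)\right)^{2} + 1589 \left(-8\right) \left(-12\right) \left(-5\right)\right) = \left(-18 - 2881504\right) + \left(723 + \left(96 \left(-5\right)\right)^{2} + 1589 \cdot 96 \left(-5\right)\right) = -2881522 + \left(723 + \left(-480\right)^{2} + 1589 \left(-480\right)\right) = -2881522 + \left(723 + 230400 - 762720\right) = -2881522 - 531597 = -3413119$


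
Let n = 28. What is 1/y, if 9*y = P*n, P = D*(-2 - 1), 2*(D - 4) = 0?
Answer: -3/112 ≈ -0.026786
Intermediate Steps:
D = 4 (D = 4 + (½)*0 = 4 + 0 = 4)
P = -12 (P = 4*(-2 - 1) = 4*(-3) = -12)
y = -112/3 (y = (-12*28)/9 = (⅑)*(-336) = -112/3 ≈ -37.333)
1/y = 1/(-112/3) = -3/112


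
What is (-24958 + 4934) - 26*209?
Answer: -25458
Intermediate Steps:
(-24958 + 4934) - 26*209 = -20024 - 5434 = -25458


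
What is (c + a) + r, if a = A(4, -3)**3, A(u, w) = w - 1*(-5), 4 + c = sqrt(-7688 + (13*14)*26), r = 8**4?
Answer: 4100 + 2*I*sqrt(739) ≈ 4100.0 + 54.369*I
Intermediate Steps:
r = 4096
c = -4 + 2*I*sqrt(739) (c = -4 + sqrt(-7688 + (13*14)*26) = -4 + sqrt(-7688 + 182*26) = -4 + sqrt(-7688 + 4732) = -4 + sqrt(-2956) = -4 + 2*I*sqrt(739) ≈ -4.0 + 54.369*I)
A(u, w) = 5 + w (A(u, w) = w + 5 = 5 + w)
a = 8 (a = (5 - 3)**3 = 2**3 = 8)
(c + a) + r = ((-4 + 2*I*sqrt(739)) + 8) + 4096 = (4 + 2*I*sqrt(739)) + 4096 = 4100 + 2*I*sqrt(739)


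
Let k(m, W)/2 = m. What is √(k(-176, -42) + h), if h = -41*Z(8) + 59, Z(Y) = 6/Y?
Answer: I*√1295/2 ≈ 17.993*I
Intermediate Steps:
k(m, W) = 2*m
h = 113/4 (h = -246/8 + 59 = -41*¾ + 59 = -123/4 + 59 = 113/4 ≈ 28.250)
√(k(-176, -42) + h) = √(2*(-176) + 113/4) = √(-352 + 113/4) = √(-1295/4) = I*√1295/2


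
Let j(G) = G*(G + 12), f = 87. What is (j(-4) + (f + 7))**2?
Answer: 3844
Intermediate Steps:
j(G) = G*(12 + G)
(j(-4) + (f + 7))**2 = (-4*(12 - 4) + (87 + 7))**2 = (-4*8 + 94)**2 = (-32 + 94)**2 = 62**2 = 3844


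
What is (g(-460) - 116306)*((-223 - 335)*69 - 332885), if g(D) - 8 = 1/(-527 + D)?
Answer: 42630075348149/987 ≈ 4.3192e+10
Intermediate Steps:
g(D) = 8 + 1/(-527 + D)
(g(-460) - 116306)*((-223 - 335)*69 - 332885) = ((-4215 + 8*(-460))/(-527 - 460) - 116306)*((-223 - 335)*69 - 332885) = ((-4215 - 3680)/(-987) - 116306)*(-558*69 - 332885) = (-1/987*(-7895) - 116306)*(-38502 - 332885) = (7895/987 - 116306)*(-371387) = -114786127/987*(-371387) = 42630075348149/987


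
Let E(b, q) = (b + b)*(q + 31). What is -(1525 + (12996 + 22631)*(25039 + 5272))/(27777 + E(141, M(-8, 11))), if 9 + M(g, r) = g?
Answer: -1079891522/31725 ≈ -34039.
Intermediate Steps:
M(g, r) = -9 + g
E(b, q) = 2*b*(31 + q) (E(b, q) = (2*b)*(31 + q) = 2*b*(31 + q))
-(1525 + (12996 + 22631)*(25039 + 5272))/(27777 + E(141, M(-8, 11))) = -(1525 + (12996 + 22631)*(25039 + 5272))/(27777 + 2*141*(31 + (-9 - 8))) = -(1525 + 35627*30311)/(27777 + 2*141*(31 - 17)) = -(1525 + 1079889997)/(27777 + 2*141*14) = -1079891522/(27777 + 3948) = -1079891522/31725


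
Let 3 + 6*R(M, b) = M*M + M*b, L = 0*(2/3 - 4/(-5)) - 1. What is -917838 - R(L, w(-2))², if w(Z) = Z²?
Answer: -917839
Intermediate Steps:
L = -1 (L = 0*(2*(⅓) - 4*(-⅕)) - 1 = 0*(⅔ + ⅘) - 1 = 0*(22/15) - 1 = 0 - 1 = -1)
R(M, b) = -½ + M²/6 + M*b/6 (R(M, b) = -½ + (M*M + M*b)/6 = -½ + (M² + M*b)/6 = -½ + (M²/6 + M*b/6) = -½ + M²/6 + M*b/6)
-917838 - R(L, w(-2))² = -917838 - (-½ + (⅙)*(-1)² + (⅙)*(-1)*(-2)²)² = -917838 - (-½ + (⅙)*1 + (⅙)*(-1)*4)² = -917838 - (-½ + ⅙ - ⅔)² = -917838 - 1*(-1)² = -917838 - 1*1 = -917838 - 1 = -917839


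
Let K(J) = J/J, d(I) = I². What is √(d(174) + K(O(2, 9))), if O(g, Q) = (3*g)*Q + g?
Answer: √30277 ≈ 174.00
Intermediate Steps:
O(g, Q) = g + 3*Q*g (O(g, Q) = 3*Q*g + g = g + 3*Q*g)
K(J) = 1
√(d(174) + K(O(2, 9))) = √(174² + 1) = √(30276 + 1) = √30277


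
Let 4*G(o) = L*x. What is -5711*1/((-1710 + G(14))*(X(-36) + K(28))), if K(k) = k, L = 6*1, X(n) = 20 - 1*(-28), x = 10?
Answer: 5711/128820 ≈ 0.044333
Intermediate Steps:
X(n) = 48 (X(n) = 20 + 28 = 48)
L = 6
G(o) = 15 (G(o) = (6*10)/4 = (¼)*60 = 15)
-5711*1/((-1710 + G(14))*(X(-36) + K(28))) = -5711*1/((-1710 + 15)*(48 + 28)) = -5711/(76*(-1695)) = -5711/(-128820) = -5711*(-1/128820) = 5711/128820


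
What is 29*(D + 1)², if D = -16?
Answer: 6525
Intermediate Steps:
29*(D + 1)² = 29*(-16 + 1)² = 29*(-15)² = 29*225 = 6525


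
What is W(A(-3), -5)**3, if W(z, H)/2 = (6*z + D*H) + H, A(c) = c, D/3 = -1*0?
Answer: -97336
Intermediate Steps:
D = 0 (D = 3*(-1*0) = 3*0 = 0)
W(z, H) = 2*H + 12*z (W(z, H) = 2*((6*z + 0*H) + H) = 2*((6*z + 0) + H) = 2*(6*z + H) = 2*(H + 6*z) = 2*H + 12*z)
W(A(-3), -5)**3 = (2*(-5) + 12*(-3))**3 = (-10 - 36)**3 = (-46)**3 = -97336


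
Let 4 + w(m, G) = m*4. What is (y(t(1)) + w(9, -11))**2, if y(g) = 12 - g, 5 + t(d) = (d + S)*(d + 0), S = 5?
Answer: 1849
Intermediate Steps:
t(d) = -5 + d*(5 + d) (t(d) = -5 + (d + 5)*(d + 0) = -5 + (5 + d)*d = -5 + d*(5 + d))
w(m, G) = -4 + 4*m (w(m, G) = -4 + m*4 = -4 + 4*m)
(y(t(1)) + w(9, -11))**2 = ((12 - (-5 + 1**2 + 5*1)) + (-4 + 4*9))**2 = ((12 - (-5 + 1 + 5)) + (-4 + 36))**2 = ((12 - 1*1) + 32)**2 = ((12 - 1) + 32)**2 = (11 + 32)**2 = 43**2 = 1849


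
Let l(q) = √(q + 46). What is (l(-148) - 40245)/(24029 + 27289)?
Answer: -13415/17106 + I*√102/51318 ≈ -0.78423 + 0.0001968*I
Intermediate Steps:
l(q) = √(46 + q)
(l(-148) - 40245)/(24029 + 27289) = (√(46 - 148) - 40245)/(24029 + 27289) = (√(-102) - 40245)/51318 = (I*√102 - 40245)*(1/51318) = (-40245 + I*√102)*(1/51318) = -13415/17106 + I*√102/51318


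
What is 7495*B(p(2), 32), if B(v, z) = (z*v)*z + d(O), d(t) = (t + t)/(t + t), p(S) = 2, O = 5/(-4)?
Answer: 15357255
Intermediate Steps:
O = -5/4 (O = 5*(-1/4) = -5/4 ≈ -1.2500)
d(t) = 1 (d(t) = (2*t)/((2*t)) = (2*t)*(1/(2*t)) = 1)
B(v, z) = 1 + v*z**2 (B(v, z) = (z*v)*z + 1 = (v*z)*z + 1 = v*z**2 + 1 = 1 + v*z**2)
7495*B(p(2), 32) = 7495*(1 + 2*32**2) = 7495*(1 + 2*1024) = 7495*(1 + 2048) = 7495*2049 = 15357255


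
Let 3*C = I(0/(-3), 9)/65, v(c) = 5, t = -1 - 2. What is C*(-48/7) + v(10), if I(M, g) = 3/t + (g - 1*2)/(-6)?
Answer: 533/105 ≈ 5.0762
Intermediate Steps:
t = -3
I(M, g) = -2/3 - g/6 (I(M, g) = 3/(-3) + (g - 1*2)/(-6) = 3*(-1/3) + (g - 2)*(-1/6) = -1 + (-2 + g)*(-1/6) = -1 + (1/3 - g/6) = -2/3 - g/6)
C = -1/90 (C = ((-2/3 - 1/6*9)/65)/3 = ((-2/3 - 3/2)*(1/65))/3 = (-13/6*1/65)/3 = (1/3)*(-1/30) = -1/90 ≈ -0.011111)
C*(-48/7) + v(10) = -(-8)/(15*7) + 5 = -1/90*(-48/7) + 5 = 8/105 + 5 = 533/105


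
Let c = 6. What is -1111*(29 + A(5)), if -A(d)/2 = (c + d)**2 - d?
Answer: 225533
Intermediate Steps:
A(d) = -2*(6 + d)**2 + 2*d (A(d) = -2*((6 + d)**2 - d) = -2*(6 + d)**2 + 2*d)
-1111*(29 + A(5)) = -1111*(29 + (-2*(6 + 5)**2 + 2*5)) = -1111*(29 + (-2*11**2 + 10)) = -1111*(29 + (-2*121 + 10)) = -1111*(29 + (-242 + 10)) = -1111*(29 - 232) = -1111*(-203) = 225533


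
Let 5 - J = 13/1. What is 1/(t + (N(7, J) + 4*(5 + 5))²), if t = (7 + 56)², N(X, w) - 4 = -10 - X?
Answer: 1/4698 ≈ 0.00021286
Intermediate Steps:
J = -8 (J = 5 - 13/1 = 5 - 13 = -8)
N(X, w) = -6 - X (N(X, w) = 4 + (-10 - X) = -6 - X)
t = 3969 (t = 63² = 3969)
1/(t + (N(7, J) + 4*(5 + 5))²) = 1/(3969 + ((-6 - 1*7) + 4*(5 + 5))²) = 1/(3969 + ((-6 - 7) + 4*10)²) = 1/(3969 + (-13 + 40)²) = 1/(3969 + 27²) = 1/(3969 + 729) = 1/4698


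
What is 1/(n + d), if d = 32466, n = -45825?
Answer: -1/13359 ≈ -7.4856e-5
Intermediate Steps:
1/(n + d) = 1/(-45825 + 32466) = 1/(-13359) = -1/13359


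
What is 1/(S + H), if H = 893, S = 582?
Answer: 1/1475 ≈ 0.00067797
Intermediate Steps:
1/(S + H) = 1/(582 + 893) = 1/1475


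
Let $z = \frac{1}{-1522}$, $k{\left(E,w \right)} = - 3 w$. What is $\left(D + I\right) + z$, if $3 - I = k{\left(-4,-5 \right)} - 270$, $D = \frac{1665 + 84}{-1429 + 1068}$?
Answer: $\frac{139093697}{549442} \approx 253.15$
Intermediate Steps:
$D = - \frac{1749}{361}$ ($D = \frac{1749}{-361} = 1749 \left(- \frac{1}{361}\right) = - \frac{1749}{361} \approx -4.8449$)
$z = - \frac{1}{1522} \approx -0.00065703$
$I = 258$ ($I = 3 - \left(\left(-3\right) \left(-5\right) - 270\right) = 3 - \left(15 - 270\right) = 3 - -255 = 3 + 255 = 258$)
$\left(D + I\right) + z = \left(- \frac{1749}{361} + 258\right) - \frac{1}{1522} = \frac{91389}{361} - \frac{1}{1522} = \frac{139093697}{549442}$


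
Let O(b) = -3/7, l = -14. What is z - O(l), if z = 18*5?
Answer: 633/7 ≈ 90.429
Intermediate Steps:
O(b) = -3/7 (O(b) = -3*⅐ = -3/7)
z = 90
z - O(l) = 90 - 1*(-3/7) = 90 + 3/7 = 633/7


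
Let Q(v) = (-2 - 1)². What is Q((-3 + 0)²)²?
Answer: 81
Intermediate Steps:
Q(v) = 9 (Q(v) = (-3)² = 9)
Q((-3 + 0)²)² = 9² = 81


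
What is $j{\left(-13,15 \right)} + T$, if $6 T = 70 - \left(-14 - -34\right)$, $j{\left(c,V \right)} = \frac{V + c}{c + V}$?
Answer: $\frac{28}{3} \approx 9.3333$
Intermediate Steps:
$j{\left(c,V \right)} = 1$ ($j{\left(c,V \right)} = \frac{V + c}{V + c} = 1$)
$T = \frac{25}{3}$ ($T = \frac{70 - \left(-14 - -34\right)}{6} = \frac{70 - \left(-14 + 34\right)}{6} = \frac{70 - 20}{6} = \frac{1}{6} \cdot 50 = \frac{25}{3} \approx 8.3333$)
$j{\left(-13,15 \right)} + T = 1 + \frac{25}{3} = \frac{28}{3}$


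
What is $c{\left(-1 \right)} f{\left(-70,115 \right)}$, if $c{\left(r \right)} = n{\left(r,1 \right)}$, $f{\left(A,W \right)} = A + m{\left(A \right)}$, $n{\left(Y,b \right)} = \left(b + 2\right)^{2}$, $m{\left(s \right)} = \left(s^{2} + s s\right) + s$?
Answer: $86940$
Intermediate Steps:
$m{\left(s \right)} = s + 2 s^{2}$ ($m{\left(s \right)} = \left(s^{2} + s^{2}\right) + s = 2 s^{2} + s = s + 2 s^{2}$)
$n{\left(Y,b \right)} = \left(2 + b\right)^{2}$
$f{\left(A,W \right)} = A + A \left(1 + 2 A\right)$
$c{\left(r \right)} = 9$ ($c{\left(r \right)} = \left(2 + 1\right)^{2} = 3^{2} = 9$)
$c{\left(-1 \right)} f{\left(-70,115 \right)} = 9 \cdot 2 \left(-70\right) \left(1 - 70\right) = 9 \cdot 2 \left(-70\right) \left(-69\right) = 9 \cdot 9660 = 86940$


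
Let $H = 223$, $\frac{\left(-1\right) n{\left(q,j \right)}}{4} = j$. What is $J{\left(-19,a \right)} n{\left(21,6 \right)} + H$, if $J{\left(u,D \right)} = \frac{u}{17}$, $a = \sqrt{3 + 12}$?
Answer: $\frac{4247}{17} \approx 249.82$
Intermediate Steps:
$n{\left(q,j \right)} = - 4 j$
$a = \sqrt{15} \approx 3.873$
$J{\left(u,D \right)} = \frac{u}{17}$ ($J{\left(u,D \right)} = u \frac{1}{17} = \frac{u}{17}$)
$J{\left(-19,a \right)} n{\left(21,6 \right)} + H = \frac{1}{17} \left(-19\right) \left(\left(-4\right) 6\right) + 223 = \left(- \frac{19}{17}\right) \left(-24\right) + 223 = \frac{456}{17} + 223 = \frac{4247}{17}$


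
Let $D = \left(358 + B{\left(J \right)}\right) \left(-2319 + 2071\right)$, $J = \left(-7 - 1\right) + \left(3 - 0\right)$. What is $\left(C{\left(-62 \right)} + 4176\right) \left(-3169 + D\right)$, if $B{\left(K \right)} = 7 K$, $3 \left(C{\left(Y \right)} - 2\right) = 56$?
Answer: $- \frac{1048407070}{3} \approx -3.4947 \cdot 10^{8}$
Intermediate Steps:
$C{\left(Y \right)} = \frac{62}{3}$ ($C{\left(Y \right)} = 2 + \frac{1}{3} \cdot 56 = 2 + \frac{56}{3} = \frac{62}{3}$)
$J = -5$ ($J = -8 + \left(3 + 0\right) = -8 + 3 = -5$)
$D = -80104$ ($D = \left(358 + 7 \left(-5\right)\right) \left(-2319 + 2071\right) = \left(358 - 35\right) \left(-248\right) = 323 \left(-248\right) = -80104$)
$\left(C{\left(-62 \right)} + 4176\right) \left(-3169 + D\right) = \left(\frac{62}{3} + 4176\right) \left(-3169 - 80104\right) = \frac{12590}{3} \left(-83273\right) = - \frac{1048407070}{3}$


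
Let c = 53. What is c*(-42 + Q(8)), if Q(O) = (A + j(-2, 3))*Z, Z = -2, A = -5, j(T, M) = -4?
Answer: -1272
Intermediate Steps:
Q(O) = 18 (Q(O) = (-5 - 4)*(-2) = -9*(-2) = 18)
c*(-42 + Q(8)) = 53*(-42 + 18) = 53*(-24) = -1272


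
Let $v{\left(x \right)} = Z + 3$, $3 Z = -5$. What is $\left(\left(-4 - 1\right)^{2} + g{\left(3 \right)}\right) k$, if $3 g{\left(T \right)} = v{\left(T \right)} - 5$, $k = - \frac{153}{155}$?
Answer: $- \frac{3638}{155} \approx -23.471$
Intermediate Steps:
$Z = - \frac{5}{3}$ ($Z = \frac{1}{3} \left(-5\right) = - \frac{5}{3} \approx -1.6667$)
$v{\left(x \right)} = \frac{4}{3}$ ($v{\left(x \right)} = - \frac{5}{3} + 3 = \frac{4}{3}$)
$k = - \frac{153}{155}$ ($k = \left(-153\right) \frac{1}{155} = - \frac{153}{155} \approx -0.9871$)
$g{\left(T \right)} = - \frac{11}{9}$ ($g{\left(T \right)} = \frac{\frac{4}{3} - 5}{3} = \frac{1}{3} \left(- \frac{11}{3}\right) = - \frac{11}{9}$)
$\left(\left(-4 - 1\right)^{2} + g{\left(3 \right)}\right) k = \left(\left(-4 - 1\right)^{2} - \frac{11}{9}\right) \left(- \frac{153}{155}\right) = \left(\left(-5\right)^{2} - \frac{11}{9}\right) \left(- \frac{153}{155}\right) = \left(25 - \frac{11}{9}\right) \left(- \frac{153}{155}\right) = \frac{214}{9} \left(- \frac{153}{155}\right) = - \frac{3638}{155}$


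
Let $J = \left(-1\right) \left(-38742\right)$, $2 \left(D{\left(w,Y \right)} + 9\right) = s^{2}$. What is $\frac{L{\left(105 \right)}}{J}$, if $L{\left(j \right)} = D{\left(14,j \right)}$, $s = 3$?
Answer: $- \frac{3}{25828} \approx -0.00011615$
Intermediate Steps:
$D{\left(w,Y \right)} = - \frac{9}{2}$ ($D{\left(w,Y \right)} = -9 + \frac{3^{2}}{2} = -9 + \frac{1}{2} \cdot 9 = -9 + \frac{9}{2} = - \frac{9}{2}$)
$L{\left(j \right)} = - \frac{9}{2}$
$J = 38742$
$\frac{L{\left(105 \right)}}{J} = - \frac{9}{2 \cdot 38742} = \left(- \frac{9}{2}\right) \frac{1}{38742} = - \frac{3}{25828}$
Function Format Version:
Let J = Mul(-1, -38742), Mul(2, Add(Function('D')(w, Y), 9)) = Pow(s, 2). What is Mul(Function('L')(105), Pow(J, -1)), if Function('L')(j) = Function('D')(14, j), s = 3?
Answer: Rational(-3, 25828) ≈ -0.00011615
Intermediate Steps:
Function('D')(w, Y) = Rational(-9, 2) (Function('D')(w, Y) = Add(-9, Mul(Rational(1, 2), Pow(3, 2))) = Add(-9, Mul(Rational(1, 2), 9)) = Add(-9, Rational(9, 2)) = Rational(-9, 2))
Function('L')(j) = Rational(-9, 2)
J = 38742
Mul(Function('L')(105), Pow(J, -1)) = Mul(Rational(-9, 2), Pow(38742, -1)) = Mul(Rational(-9, 2), Rational(1, 38742)) = Rational(-3, 25828)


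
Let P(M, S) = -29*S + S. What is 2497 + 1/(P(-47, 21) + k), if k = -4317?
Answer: 12247784/4905 ≈ 2497.0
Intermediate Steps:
P(M, S) = -28*S
2497 + 1/(P(-47, 21) + k) = 2497 + 1/(-28*21 - 4317) = 2497 + 1/(-588 - 4317) = 2497 + 1/(-4905) = 2497 - 1/4905 = 12247784/4905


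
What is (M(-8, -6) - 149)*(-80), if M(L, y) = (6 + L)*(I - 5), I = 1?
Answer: 11280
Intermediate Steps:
M(L, y) = -24 - 4*L (M(L, y) = (6 + L)*(1 - 5) = (6 + L)*(-4) = -24 - 4*L)
(M(-8, -6) - 149)*(-80) = ((-24 - 4*(-8)) - 149)*(-80) = ((-24 + 32) - 149)*(-80) = (8 - 149)*(-80) = -141*(-80) = 11280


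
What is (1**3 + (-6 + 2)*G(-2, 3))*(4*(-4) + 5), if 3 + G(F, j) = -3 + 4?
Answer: -99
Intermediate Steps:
G(F, j) = -2 (G(F, j) = -3 + (-3 + 4) = -3 + 1 = -2)
(1**3 + (-6 + 2)*G(-2, 3))*(4*(-4) + 5) = (1**3 + (-6 + 2)*(-2))*(4*(-4) + 5) = (1 - 4*(-2))*(-16 + 5) = (1 + 8)*(-11) = 9*(-11) = -99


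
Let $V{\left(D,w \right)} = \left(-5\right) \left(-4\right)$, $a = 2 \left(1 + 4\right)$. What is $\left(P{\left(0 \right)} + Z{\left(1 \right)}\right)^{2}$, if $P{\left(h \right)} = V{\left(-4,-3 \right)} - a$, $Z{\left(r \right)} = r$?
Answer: $121$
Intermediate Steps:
$a = 10$ ($a = 2 \cdot 5 = 10$)
$V{\left(D,w \right)} = 20$
$P{\left(h \right)} = 10$ ($P{\left(h \right)} = 20 - 10 = 10$)
$\left(P{\left(0 \right)} + Z{\left(1 \right)}\right)^{2} = \left(10 + 1\right)^{2} = 11^{2} = 121$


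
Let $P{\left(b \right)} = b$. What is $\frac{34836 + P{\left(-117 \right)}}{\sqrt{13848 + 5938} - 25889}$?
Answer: $- \frac{299613397}{223406845} - \frac{11573 \sqrt{19786}}{223406845} \approx -1.3484$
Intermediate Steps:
$\frac{34836 + P{\left(-117 \right)}}{\sqrt{13848 + 5938} - 25889} = \frac{34836 - 117}{\sqrt{13848 + 5938} - 25889} = \frac{34719}{\sqrt{19786} - 25889} = \frac{34719}{-25889 + \sqrt{19786}}$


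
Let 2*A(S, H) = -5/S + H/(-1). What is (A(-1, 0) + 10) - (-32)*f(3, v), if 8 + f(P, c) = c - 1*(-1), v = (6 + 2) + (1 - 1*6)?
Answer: -231/2 ≈ -115.50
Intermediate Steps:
A(S, H) = -5/(2*S) - H/2 (A(S, H) = (-5/S + H/(-1))/2 = (-5/S + H*(-1))/2 = (-5/S - H)/2 = (-H - 5/S)/2 = -5/(2*S) - H/2)
v = 3 (v = 8 + (1 - 6) = 8 - 5 = 3)
f(P, c) = -7 + c (f(P, c) = -8 + (c - 1*(-1)) = -8 + (c + 1) = -8 + (1 + c) = -7 + c)
(A(-1, 0) + 10) - (-32)*f(3, v) = ((½)*(-5 - 1*0*(-1))/(-1) + 10) - (-32)*(-7 + 3) = ((½)*(-1)*(-5 + 0) + 10) - (-32)*(-4) = ((½)*(-1)*(-5) + 10) - 32*4 = (5/2 + 10) - 128 = 25/2 - 128 = -231/2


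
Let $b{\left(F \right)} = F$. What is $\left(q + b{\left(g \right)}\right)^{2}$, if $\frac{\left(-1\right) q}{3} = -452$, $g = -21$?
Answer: $1782225$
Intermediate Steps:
$q = 1356$ ($q = \left(-3\right) \left(-452\right) = 1356$)
$\left(q + b{\left(g \right)}\right)^{2} = \left(1356 - 21\right)^{2} = 1335^{2} = 1782225$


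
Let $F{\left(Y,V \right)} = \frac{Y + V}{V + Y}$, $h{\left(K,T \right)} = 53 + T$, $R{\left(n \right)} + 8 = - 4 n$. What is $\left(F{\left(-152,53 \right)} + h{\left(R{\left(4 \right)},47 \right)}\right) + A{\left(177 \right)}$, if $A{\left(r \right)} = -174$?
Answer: $-73$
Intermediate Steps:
$R{\left(n \right)} = -8 - 4 n$
$F{\left(Y,V \right)} = 1$ ($F{\left(Y,V \right)} = \frac{V + Y}{V + Y} = 1$)
$\left(F{\left(-152,53 \right)} + h{\left(R{\left(4 \right)},47 \right)}\right) + A{\left(177 \right)} = \left(1 + \left(53 + 47\right)\right) - 174 = \left(1 + 100\right) - 174 = 101 - 174 = -73$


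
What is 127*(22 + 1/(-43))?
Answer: 120015/43 ≈ 2791.0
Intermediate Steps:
127*(22 + 1/(-43)) = 127*(22 - 1/43) = 127*(945/43) = 120015/43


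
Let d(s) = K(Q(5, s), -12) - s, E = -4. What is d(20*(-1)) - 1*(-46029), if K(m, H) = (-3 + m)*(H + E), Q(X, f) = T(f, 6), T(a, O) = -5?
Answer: 46177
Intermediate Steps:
Q(X, f) = -5
K(m, H) = (-4 + H)*(-3 + m) (K(m, H) = (-3 + m)*(H - 4) = (-3 + m)*(-4 + H) = (-4 + H)*(-3 + m))
d(s) = 128 - s (d(s) = (12 - 4*(-5) - 3*(-12) - 12*(-5)) - s = (12 + 20 + 36 + 60) - s = 128 - s)
d(20*(-1)) - 1*(-46029) = (128 - 20*(-1)) - 1*(-46029) = (128 - 1*(-20)) + 46029 = (128 + 20) + 46029 = 148 + 46029 = 46177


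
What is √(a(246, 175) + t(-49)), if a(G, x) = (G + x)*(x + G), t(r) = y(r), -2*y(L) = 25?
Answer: √708914/2 ≈ 420.99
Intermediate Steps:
y(L) = -25/2 (y(L) = -½*25 = -25/2)
t(r) = -25/2
a(G, x) = (G + x)² (a(G, x) = (G + x)*(G + x) = (G + x)²)
√(a(246, 175) + t(-49)) = √((246 + 175)² - 25/2) = √(421² - 25/2) = √(177241 - 25/2) = √(354457/2) = √708914/2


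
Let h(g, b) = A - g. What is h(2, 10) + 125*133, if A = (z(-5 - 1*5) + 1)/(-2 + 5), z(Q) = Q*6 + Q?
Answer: 16600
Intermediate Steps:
z(Q) = 7*Q (z(Q) = 6*Q + Q = 7*Q)
A = -23 (A = (7*(-5 - 1*5) + 1)/(-2 + 5) = (7*(-5 - 5) + 1)/3 = (7*(-10) + 1)/3 = (-70 + 1)/3 = (⅓)*(-69) = -23)
h(g, b) = -23 - g
h(2, 10) + 125*133 = (-23 - 1*2) + 125*133 = (-23 - 2) + 16625 = -25 + 16625 = 16600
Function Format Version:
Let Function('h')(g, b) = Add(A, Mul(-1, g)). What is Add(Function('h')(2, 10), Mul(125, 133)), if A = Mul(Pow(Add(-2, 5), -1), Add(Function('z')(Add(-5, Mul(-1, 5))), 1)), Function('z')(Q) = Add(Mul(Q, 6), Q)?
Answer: 16600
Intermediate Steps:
Function('z')(Q) = Mul(7, Q) (Function('z')(Q) = Add(Mul(6, Q), Q) = Mul(7, Q))
A = -23 (A = Mul(Pow(Add(-2, 5), -1), Add(Mul(7, Add(-5, Mul(-1, 5))), 1)) = Mul(Pow(3, -1), Add(Mul(7, Add(-5, -5)), 1)) = Mul(Rational(1, 3), Add(Mul(7, -10), 1)) = Mul(Rational(1, 3), Add(-70, 1)) = Mul(Rational(1, 3), -69) = -23)
Function('h')(g, b) = Add(-23, Mul(-1, g))
Add(Function('h')(2, 10), Mul(125, 133)) = Add(Add(-23, Mul(-1, 2)), Mul(125, 133)) = Add(Add(-23, -2), 16625) = Add(-25, 16625) = 16600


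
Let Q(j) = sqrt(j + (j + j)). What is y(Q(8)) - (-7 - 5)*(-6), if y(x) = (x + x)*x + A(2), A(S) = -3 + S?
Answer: -25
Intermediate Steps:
Q(j) = sqrt(3)*sqrt(j) (Q(j) = sqrt(j + 2*j) = sqrt(3*j) = sqrt(3)*sqrt(j))
y(x) = -1 + 2*x**2 (y(x) = (x + x)*x + (-3 + 2) = (2*x)*x - 1 = 2*x**2 - 1 = -1 + 2*x**2)
y(Q(8)) - (-7 - 5)*(-6) = (-1 + 2*(sqrt(3)*sqrt(8))**2) - (-7 - 5)*(-6) = (-1 + 2*(sqrt(3)*(2*sqrt(2)))**2) - (-12)*(-6) = (-1 + 2*(2*sqrt(6))**2) - 1*72 = (-1 + 2*24) - 72 = (-1 + 48) - 72 = 47 - 72 = -25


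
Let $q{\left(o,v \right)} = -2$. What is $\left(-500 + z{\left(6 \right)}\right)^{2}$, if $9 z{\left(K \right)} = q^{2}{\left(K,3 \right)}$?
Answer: $\frac{20214016}{81} \approx 2.4956 \cdot 10^{5}$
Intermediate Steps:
$z{\left(K \right)} = \frac{4}{9}$ ($z{\left(K \right)} = \frac{\left(-2\right)^{2}}{9} = \frac{1}{9} \cdot 4 = \frac{4}{9}$)
$\left(-500 + z{\left(6 \right)}\right)^{2} = \left(-500 + \frac{4}{9}\right)^{2} = \left(- \frac{4496}{9}\right)^{2} = \frac{20214016}{81}$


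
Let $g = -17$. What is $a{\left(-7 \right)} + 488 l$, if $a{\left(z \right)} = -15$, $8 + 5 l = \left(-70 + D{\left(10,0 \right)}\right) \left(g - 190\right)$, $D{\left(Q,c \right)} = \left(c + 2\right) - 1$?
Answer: $1393225$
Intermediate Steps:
$D{\left(Q,c \right)} = 1 + c$ ($D{\left(Q,c \right)} = \left(2 + c\right) - 1 = 1 + c$)
$l = 2855$ ($l = - \frac{8}{5} + \frac{\left(-70 + \left(1 + 0\right)\right) \left(-17 - 190\right)}{5} = - \frac{8}{5} + \frac{\left(-70 + 1\right) \left(-207\right)}{5} = - \frac{8}{5} + \frac{\left(-69\right) \left(-207\right)}{5} = - \frac{8}{5} + \frac{1}{5} \cdot 14283 = - \frac{8}{5} + \frac{14283}{5} = 2855$)
$a{\left(-7 \right)} + 488 l = -15 + 488 \cdot 2855 = -15 + 1393240 = 1393225$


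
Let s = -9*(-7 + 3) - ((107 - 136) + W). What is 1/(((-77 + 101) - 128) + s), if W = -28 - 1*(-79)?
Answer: -1/90 ≈ -0.011111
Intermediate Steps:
W = 51 (W = -28 + 79 = 51)
s = 14 (s = -9*(-7 + 3) - ((107 - 136) + 51) = -9*(-4) - (-29 + 51) = 36 - 1*22 = 36 - 22 = 14)
1/(((-77 + 101) - 128) + s) = 1/(((-77 + 101) - 128) + 14) = 1/((24 - 128) + 14) = 1/(-104 + 14) = 1/(-90) = -1/90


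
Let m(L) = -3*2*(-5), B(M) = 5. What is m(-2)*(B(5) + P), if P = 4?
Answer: 270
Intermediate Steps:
m(L) = 30 (m(L) = -6*(-5) = 30)
m(-2)*(B(5) + P) = 30*(5 + 4) = 30*9 = 270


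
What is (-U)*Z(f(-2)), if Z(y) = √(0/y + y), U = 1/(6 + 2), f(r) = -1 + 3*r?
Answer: -I*√7/8 ≈ -0.33072*I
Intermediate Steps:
U = ⅛ (U = 1/8 = ⅛ ≈ 0.12500)
Z(y) = √y (Z(y) = √(0 + y) = √y)
(-U)*Z(f(-2)) = (-1*⅛)*√(-1 + 3*(-2)) = -√(-1 - 6)/8 = -I*√7/8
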